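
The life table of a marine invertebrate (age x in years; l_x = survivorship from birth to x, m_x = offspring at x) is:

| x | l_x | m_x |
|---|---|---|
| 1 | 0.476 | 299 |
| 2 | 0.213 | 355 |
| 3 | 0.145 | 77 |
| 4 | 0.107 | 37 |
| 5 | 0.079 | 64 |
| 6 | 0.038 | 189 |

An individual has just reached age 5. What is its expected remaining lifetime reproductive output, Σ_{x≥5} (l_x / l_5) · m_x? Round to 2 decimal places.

l_5 = 0.079. Conditional survival from age 5 to x is l_x / l_5.
  x=5: (0.079/0.079) × 64 = 64.0000
  x=6: (0.038/0.079) × 189 = 90.9114
Sum = 64.0000 + 90.9114 = 154.9114

154.91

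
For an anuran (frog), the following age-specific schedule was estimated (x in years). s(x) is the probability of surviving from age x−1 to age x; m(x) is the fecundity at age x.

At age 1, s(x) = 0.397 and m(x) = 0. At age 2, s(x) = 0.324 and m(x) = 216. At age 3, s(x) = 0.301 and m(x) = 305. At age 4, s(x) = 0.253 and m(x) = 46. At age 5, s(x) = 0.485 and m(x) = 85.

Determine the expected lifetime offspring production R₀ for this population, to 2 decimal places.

Survivorship from birth: l_x = s_1·s_2·…·s_x.
  l_1 = 0.39700
  l_2 = 0.12863
  l_3 = 0.03872
  l_4 = 0.00980
  l_5 = 0.00475
R₀ = Σ l_x m(x):
  age 1: 0.39700 × 0 = 0.0000
  age 2: 0.12863 × 216 = 27.7841
  age 3: 0.03872 × 305 = 11.8096
  age 4: 0.00980 × 46 = 0.4508
  age 5: 0.00475 × 85 = 0.4037
R₀ = 0.0000 + 27.7841 + 11.8096 + 0.4508 + 0.4037 = 40.4482

40.45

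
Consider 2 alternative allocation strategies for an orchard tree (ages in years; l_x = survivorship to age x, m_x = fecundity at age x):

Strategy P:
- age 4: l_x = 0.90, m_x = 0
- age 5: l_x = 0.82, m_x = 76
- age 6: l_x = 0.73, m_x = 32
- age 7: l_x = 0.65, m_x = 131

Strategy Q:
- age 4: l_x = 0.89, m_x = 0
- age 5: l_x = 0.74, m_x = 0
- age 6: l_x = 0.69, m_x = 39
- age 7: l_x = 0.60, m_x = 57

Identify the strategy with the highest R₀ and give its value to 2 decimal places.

Strategy P: R₀ = 0.90×0 + 0.82×76 + 0.73×32 + 0.65×131 = 170.8300
Strategy Q: R₀ = 0.89×0 + 0.74×0 + 0.69×39 + 0.60×57 = 61.1100
Highest R₀: strategy P with 170.8300.

170.83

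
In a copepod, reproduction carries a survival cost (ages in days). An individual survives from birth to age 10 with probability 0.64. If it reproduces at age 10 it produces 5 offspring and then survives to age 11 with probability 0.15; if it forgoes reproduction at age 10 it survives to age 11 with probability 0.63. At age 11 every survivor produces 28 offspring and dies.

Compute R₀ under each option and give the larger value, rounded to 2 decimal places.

breed at age 10: R₀ = 0.64 × (5 + 0.15 × 28) = 0.64 × 9.2000 = 5.8880
delay to age 11: R₀ = 0.64 × (0.63 × 28) = 0.64 × 17.6400 = 11.2896
Higher: delay to age 11 (11.2896).

11.29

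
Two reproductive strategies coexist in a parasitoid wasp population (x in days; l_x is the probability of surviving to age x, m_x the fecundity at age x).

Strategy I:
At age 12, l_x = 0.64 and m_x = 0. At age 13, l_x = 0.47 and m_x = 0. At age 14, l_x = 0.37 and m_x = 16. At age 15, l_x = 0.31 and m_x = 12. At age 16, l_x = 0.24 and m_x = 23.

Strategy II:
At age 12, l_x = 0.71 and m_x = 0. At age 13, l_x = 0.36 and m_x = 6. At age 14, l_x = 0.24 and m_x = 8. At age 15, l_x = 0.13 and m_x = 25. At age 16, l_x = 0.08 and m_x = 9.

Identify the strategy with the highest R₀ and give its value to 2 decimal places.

15.16

Strategy I: R₀ = 0.64×0 + 0.47×0 + 0.37×16 + 0.31×12 + 0.24×23 = 15.1600
Strategy II: R₀ = 0.71×0 + 0.36×6 + 0.24×8 + 0.13×25 + 0.08×9 = 8.0500
Highest R₀: strategy I with 15.1600.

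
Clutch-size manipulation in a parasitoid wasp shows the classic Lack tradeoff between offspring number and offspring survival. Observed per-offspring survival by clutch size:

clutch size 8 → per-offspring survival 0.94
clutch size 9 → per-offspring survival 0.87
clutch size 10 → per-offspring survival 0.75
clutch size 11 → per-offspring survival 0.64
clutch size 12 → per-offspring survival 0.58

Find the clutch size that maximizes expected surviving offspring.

9

Expected surviving offspring = c × s(c):
  c=8: 8 × 0.94 = 7.520
  c=9: 9 × 0.87 = 7.830
  c=10: 10 × 0.75 = 7.500
  c=11: 11 × 0.64 = 7.040
  c=12: 12 × 0.58 = 6.960
Maximum at c = 9 (7.830 surviving offspring).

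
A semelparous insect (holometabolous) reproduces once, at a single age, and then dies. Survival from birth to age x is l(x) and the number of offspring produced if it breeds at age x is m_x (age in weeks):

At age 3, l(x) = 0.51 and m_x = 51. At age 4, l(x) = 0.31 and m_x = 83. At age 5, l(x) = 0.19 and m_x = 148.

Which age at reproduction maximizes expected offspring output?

Expected offspring if breeding at age x = l(x) × m_x:
  age 3: 0.51 × 51 = 26.010
  age 4: 0.31 × 83 = 25.730
  age 5: 0.19 × 148 = 28.120
Maximum at age 5 (28.120).

5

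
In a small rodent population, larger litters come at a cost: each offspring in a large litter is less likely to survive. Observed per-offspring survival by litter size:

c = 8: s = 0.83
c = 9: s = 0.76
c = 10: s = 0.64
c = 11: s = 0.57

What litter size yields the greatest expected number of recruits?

9

Expected recruits = c × s(c):
  c=8: 8 × 0.83 = 6.640
  c=9: 9 × 0.76 = 6.840
  c=10: 10 × 0.64 = 6.400
  c=11: 11 × 0.57 = 6.270
Maximum at c = 9 (6.840 recruits).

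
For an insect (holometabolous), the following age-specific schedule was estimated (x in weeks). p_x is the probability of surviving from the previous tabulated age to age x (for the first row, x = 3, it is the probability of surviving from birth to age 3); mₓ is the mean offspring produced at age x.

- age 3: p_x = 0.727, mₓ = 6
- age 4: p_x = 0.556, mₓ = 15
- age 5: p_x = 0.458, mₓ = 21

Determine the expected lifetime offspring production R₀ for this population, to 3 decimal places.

Survivorship from birth: l_x = p_3·p_4·…·p_x.
  l_3 = 0.72700
  l_4 = 0.40421
  l_5 = 0.18513
R₀ = Σ l_x mₓ:
  age 3: 0.72700 × 6 = 4.3620
  age 4: 0.40421 × 15 = 6.0632
  age 5: 0.18513 × 21 = 3.8877
R₀ = 4.3620 + 6.0632 + 3.8877 = 14.3129

14.313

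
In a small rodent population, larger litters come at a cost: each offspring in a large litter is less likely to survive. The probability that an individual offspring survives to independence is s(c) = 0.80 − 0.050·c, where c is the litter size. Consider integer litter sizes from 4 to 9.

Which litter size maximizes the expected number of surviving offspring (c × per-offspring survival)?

Expected surviving offspring = c × s(c):
  c=4: 4 × 0.600 = 2.400
  c=5: 5 × 0.550 = 2.750
  c=6: 6 × 0.500 = 3.000
  c=7: 7 × 0.450 = 3.150
  c=8: 8 × 0.400 = 3.200
  c=9: 9 × 0.350 = 3.150
Maximum at c = 8 (3.200 surviving offspring).

8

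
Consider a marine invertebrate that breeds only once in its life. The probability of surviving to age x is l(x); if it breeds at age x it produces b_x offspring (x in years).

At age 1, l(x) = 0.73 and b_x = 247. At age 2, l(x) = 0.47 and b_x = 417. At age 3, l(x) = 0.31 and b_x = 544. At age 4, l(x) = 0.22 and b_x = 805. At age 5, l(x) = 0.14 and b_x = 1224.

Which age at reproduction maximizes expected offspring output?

Expected offspring if breeding at age x = l(x) × b_x:
  age 1: 0.73 × 247 = 180.310
  age 2: 0.47 × 417 = 195.990
  age 3: 0.31 × 544 = 168.640
  age 4: 0.22 × 805 = 177.100
  age 5: 0.14 × 1224 = 171.360
Maximum at age 2 (195.990).

2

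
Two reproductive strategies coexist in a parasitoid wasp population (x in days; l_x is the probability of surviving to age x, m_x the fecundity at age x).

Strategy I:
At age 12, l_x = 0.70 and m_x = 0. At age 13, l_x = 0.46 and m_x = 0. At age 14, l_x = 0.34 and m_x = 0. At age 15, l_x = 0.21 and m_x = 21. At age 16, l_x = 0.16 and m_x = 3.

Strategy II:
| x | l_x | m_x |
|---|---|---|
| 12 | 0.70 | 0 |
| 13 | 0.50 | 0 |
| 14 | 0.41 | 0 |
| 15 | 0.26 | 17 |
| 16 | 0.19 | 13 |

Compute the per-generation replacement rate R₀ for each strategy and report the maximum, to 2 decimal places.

6.89

Strategy I: R₀ = 0.70×0 + 0.46×0 + 0.34×0 + 0.21×21 + 0.16×3 = 4.8900
Strategy II: R₀ = 0.70×0 + 0.50×0 + 0.41×0 + 0.26×17 + 0.19×13 = 6.8900
Highest R₀: strategy II with 6.8900.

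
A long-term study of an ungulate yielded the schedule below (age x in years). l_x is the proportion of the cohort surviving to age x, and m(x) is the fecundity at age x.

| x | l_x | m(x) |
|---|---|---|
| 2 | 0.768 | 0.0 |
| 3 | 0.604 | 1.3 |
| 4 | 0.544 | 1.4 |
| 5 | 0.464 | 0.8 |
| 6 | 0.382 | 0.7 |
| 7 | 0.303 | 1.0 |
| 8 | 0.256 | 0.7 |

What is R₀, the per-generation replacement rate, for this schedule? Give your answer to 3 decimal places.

2.668

R₀ = Σ l_x m(x):
  age 2: 0.768 × 0.0 = 0.0000
  age 3: 0.604 × 1.3 = 0.7852
  age 4: 0.544 × 1.4 = 0.7616
  age 5: 0.464 × 0.8 = 0.3712
  age 6: 0.382 × 0.7 = 0.2674
  age 7: 0.303 × 1.0 = 0.3030
  age 8: 0.256 × 0.7 = 0.1792
R₀ = 0.0000 + 0.7852 + 0.7616 + 0.3712 + 0.2674 + 0.3030 + 0.1792 = 2.6676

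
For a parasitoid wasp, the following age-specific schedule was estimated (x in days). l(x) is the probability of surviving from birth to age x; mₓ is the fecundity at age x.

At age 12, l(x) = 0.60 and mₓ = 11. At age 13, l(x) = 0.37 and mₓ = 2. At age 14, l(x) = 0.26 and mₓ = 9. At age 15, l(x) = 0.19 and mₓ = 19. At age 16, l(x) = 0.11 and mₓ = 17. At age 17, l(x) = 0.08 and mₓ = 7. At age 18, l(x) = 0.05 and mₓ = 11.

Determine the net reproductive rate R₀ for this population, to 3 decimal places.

R₀ = Σ l(x) mₓ:
  age 12: 0.60 × 11 = 6.6000
  age 13: 0.37 × 2 = 0.7400
  age 14: 0.26 × 9 = 2.3400
  age 15: 0.19 × 19 = 3.6100
  age 16: 0.11 × 17 = 1.8700
  age 17: 0.08 × 7 = 0.5600
  age 18: 0.05 × 11 = 0.5500
R₀ = 6.6000 + 0.7400 + 2.3400 + 3.6100 + 1.8700 + 0.5600 + 0.5500 = 16.2700

16.270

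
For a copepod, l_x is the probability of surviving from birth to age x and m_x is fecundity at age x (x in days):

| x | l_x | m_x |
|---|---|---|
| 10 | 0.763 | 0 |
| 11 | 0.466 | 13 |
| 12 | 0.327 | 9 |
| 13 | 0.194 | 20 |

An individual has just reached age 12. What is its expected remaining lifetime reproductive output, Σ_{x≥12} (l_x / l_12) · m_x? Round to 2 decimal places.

l_12 = 0.327. Conditional survival from age 12 to x is l_x / l_12.
  x=12: (0.327/0.327) × 9 = 9.0000
  x=13: (0.194/0.327) × 20 = 11.8654
Sum = 9.0000 + 11.8654 = 20.8654

20.87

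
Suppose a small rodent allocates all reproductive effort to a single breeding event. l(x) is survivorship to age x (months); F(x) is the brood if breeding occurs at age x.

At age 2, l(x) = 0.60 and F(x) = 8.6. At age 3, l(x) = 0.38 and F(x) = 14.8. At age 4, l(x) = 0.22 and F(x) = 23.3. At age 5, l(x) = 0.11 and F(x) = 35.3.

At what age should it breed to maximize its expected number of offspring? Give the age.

3

Expected offspring if breeding at age x = l(x) × F(x):
  age 2: 0.60 × 8.6 = 5.160
  age 3: 0.38 × 14.8 = 5.624
  age 4: 0.22 × 23.3 = 5.126
  age 5: 0.11 × 35.3 = 3.883
Maximum at age 3 (5.624).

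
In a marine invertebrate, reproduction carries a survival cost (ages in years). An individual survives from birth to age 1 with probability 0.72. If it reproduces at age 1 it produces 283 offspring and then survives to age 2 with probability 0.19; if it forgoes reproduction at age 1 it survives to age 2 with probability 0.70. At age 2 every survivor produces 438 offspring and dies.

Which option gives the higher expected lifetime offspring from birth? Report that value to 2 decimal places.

263.68

breed at age 1: R₀ = 0.72 × (283 + 0.19 × 438) = 0.72 × 366.2200 = 263.6784
delay to age 2: R₀ = 0.72 × (0.70 × 438) = 0.72 × 306.6000 = 220.7520
Higher: breed at age 1 (263.6784).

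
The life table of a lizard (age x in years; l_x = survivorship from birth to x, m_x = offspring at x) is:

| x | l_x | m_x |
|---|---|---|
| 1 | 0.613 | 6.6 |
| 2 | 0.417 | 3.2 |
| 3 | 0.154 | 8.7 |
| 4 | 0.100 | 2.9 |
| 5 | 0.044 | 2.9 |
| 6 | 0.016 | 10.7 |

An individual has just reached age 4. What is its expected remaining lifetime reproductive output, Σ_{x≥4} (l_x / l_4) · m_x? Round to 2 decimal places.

5.89

l_4 = 0.100. Conditional survival from age 4 to x is l_x / l_4.
  x=4: (0.100/0.100) × 2.9 = 2.9000
  x=5: (0.044/0.100) × 2.9 = 1.2760
  x=6: (0.016/0.100) × 10.7 = 1.7120
Sum = 2.9000 + 1.2760 + 1.7120 = 5.8880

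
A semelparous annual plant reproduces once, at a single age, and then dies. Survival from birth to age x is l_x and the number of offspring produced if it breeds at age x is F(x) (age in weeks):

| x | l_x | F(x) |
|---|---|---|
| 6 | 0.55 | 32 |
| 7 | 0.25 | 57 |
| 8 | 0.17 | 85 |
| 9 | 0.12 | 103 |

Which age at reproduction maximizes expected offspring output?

Expected offspring if breeding at age x = l_x × F(x):
  age 6: 0.55 × 32 = 17.600
  age 7: 0.25 × 57 = 14.250
  age 8: 0.17 × 85 = 14.450
  age 9: 0.12 × 103 = 12.360
Maximum at age 6 (17.600).

6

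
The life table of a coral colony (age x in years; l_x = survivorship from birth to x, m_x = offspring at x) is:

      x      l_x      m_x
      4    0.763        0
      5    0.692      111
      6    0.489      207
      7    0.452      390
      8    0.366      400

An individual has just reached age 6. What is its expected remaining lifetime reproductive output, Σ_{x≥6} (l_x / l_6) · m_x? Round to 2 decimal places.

l_6 = 0.489. Conditional survival from age 6 to x is l_x / l_6.
  x=6: (0.489/0.489) × 207 = 207.0000
  x=7: (0.452/0.489) × 390 = 360.4908
  x=8: (0.366/0.489) × 400 = 299.3865
Sum = 207.0000 + 360.4908 + 299.3865 = 866.8773

866.88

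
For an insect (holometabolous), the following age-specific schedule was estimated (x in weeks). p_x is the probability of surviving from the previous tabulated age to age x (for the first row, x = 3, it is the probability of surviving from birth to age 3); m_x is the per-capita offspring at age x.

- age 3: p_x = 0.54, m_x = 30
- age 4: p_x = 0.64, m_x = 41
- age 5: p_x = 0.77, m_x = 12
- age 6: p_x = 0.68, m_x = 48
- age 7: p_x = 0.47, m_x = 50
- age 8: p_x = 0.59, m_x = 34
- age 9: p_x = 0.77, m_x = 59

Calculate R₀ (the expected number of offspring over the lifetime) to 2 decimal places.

Survivorship from birth: l_x = p_3·p_4·…·p_x.
  l_3 = 0.54000
  l_4 = 0.34560
  l_5 = 0.26611
  l_6 = 0.18096
  l_7 = 0.08505
  l_8 = 0.05018
  l_9 = 0.03864
R₀ = Σ l_x m_x:
  age 3: 0.54000 × 30 = 16.2000
  age 4: 0.34560 × 41 = 14.1696
  age 5: 0.26611 × 12 = 3.1933
  age 6: 0.18096 × 48 = 8.6861
  age 7: 0.08505 × 50 = 4.2525
  age 8: 0.05018 × 34 = 1.7061
  age 9: 0.03864 × 59 = 2.2798
R₀ = 16.2000 + 14.1696 + 3.1933 + 8.6861 + 4.2525 + 1.7061 + 2.2798 = 50.4874

50.49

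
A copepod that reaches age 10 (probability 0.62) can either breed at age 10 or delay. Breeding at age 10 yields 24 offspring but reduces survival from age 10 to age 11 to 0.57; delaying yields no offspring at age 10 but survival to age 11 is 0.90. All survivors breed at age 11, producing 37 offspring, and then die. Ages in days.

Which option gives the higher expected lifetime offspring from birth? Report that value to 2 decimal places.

27.96

breed at age 10: R₀ = 0.62 × (24 + 0.57 × 37) = 0.62 × 45.0900 = 27.9558
delay to age 11: R₀ = 0.62 × (0.90 × 37) = 0.62 × 33.3000 = 20.6460
Higher: breed at age 10 (27.9558).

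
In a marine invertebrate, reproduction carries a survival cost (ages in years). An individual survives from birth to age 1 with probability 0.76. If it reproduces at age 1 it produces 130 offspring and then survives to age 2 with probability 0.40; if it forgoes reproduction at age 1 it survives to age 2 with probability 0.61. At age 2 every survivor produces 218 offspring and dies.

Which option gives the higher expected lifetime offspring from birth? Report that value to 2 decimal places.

breed at age 1: R₀ = 0.76 × (130 + 0.40 × 218) = 0.76 × 217.2000 = 165.0720
delay to age 2: R₀ = 0.76 × (0.61 × 218) = 0.76 × 132.9800 = 101.0648
Higher: breed at age 1 (165.0720).

165.07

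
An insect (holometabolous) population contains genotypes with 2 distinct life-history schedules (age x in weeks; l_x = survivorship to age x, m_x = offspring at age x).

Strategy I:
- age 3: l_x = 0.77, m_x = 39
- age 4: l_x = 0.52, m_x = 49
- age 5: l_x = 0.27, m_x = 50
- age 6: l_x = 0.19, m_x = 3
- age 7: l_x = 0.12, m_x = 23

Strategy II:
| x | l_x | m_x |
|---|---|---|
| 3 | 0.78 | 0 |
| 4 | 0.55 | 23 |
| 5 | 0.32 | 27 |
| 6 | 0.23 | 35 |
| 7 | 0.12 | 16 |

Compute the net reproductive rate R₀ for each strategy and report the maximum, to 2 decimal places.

72.34

Strategy I: R₀ = 0.77×39 + 0.52×49 + 0.27×50 + 0.19×3 + 0.12×23 = 72.3400
Strategy II: R₀ = 0.78×0 + 0.55×23 + 0.32×27 + 0.23×35 + 0.12×16 = 31.2600
Highest R₀: strategy I with 72.3400.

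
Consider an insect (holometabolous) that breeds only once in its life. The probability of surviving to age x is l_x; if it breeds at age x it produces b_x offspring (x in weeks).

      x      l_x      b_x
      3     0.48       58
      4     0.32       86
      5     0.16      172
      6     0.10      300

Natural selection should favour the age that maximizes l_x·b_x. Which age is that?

Expected offspring if breeding at age x = l_x × b_x:
  age 3: 0.48 × 58 = 27.840
  age 4: 0.32 × 86 = 27.520
  age 5: 0.16 × 172 = 27.520
  age 6: 0.10 × 300 = 30.000
Maximum at age 6 (30.000).

6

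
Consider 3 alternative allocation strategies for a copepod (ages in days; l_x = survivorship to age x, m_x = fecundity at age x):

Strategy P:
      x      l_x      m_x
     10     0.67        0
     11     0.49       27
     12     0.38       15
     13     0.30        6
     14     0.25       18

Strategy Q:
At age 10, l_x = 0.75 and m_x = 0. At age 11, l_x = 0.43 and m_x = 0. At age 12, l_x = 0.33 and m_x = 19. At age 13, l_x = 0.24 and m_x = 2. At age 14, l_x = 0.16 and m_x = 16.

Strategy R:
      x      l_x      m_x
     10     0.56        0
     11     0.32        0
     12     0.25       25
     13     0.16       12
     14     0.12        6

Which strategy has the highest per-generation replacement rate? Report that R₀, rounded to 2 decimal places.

25.23

Strategy P: R₀ = 0.67×0 + 0.49×27 + 0.38×15 + 0.30×6 + 0.25×18 = 25.2300
Strategy Q: R₀ = 0.75×0 + 0.43×0 + 0.33×19 + 0.24×2 + 0.16×16 = 9.3100
Strategy R: R₀ = 0.56×0 + 0.32×0 + 0.25×25 + 0.16×12 + 0.12×6 = 8.8900
Highest R₀: strategy P with 25.2300.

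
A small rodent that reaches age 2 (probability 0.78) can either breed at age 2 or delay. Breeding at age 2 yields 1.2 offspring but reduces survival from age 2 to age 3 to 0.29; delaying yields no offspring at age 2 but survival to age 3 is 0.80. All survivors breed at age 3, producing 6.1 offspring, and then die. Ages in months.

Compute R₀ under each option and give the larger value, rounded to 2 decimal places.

breed at age 2: R₀ = 0.78 × (1.2 + 0.29 × 6.1) = 0.78 × 2.9690 = 2.3158
delay to age 3: R₀ = 0.78 × (0.80 × 6.1) = 0.78 × 4.8800 = 3.8064
Higher: delay to age 3 (3.8064).

3.81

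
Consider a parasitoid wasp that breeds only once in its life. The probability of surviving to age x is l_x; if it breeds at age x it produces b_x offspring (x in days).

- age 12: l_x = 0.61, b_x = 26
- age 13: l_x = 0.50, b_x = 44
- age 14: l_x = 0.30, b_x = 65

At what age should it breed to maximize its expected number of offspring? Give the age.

Expected offspring if breeding at age x = l_x × b_x:
  age 12: 0.61 × 26 = 15.860
  age 13: 0.50 × 44 = 22.000
  age 14: 0.30 × 65 = 19.500
Maximum at age 13 (22.000).

13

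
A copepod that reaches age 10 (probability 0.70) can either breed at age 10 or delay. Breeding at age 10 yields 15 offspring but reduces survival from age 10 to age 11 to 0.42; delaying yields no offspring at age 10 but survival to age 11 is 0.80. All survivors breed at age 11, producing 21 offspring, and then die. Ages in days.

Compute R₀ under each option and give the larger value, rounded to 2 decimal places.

breed at age 10: R₀ = 0.70 × (15 + 0.42 × 21) = 0.70 × 23.8200 = 16.6740
delay to age 11: R₀ = 0.70 × (0.80 × 21) = 0.70 × 16.8000 = 11.7600
Higher: breed at age 10 (16.6740).

16.67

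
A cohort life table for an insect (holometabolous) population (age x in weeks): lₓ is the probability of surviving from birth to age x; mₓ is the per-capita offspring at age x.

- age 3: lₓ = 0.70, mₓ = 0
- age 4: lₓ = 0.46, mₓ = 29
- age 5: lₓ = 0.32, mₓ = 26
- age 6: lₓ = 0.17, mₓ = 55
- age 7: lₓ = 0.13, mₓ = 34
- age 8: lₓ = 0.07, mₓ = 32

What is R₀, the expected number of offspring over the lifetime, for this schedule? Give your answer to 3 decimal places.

R₀ = Σ lₓ mₓ:
  age 3: 0.70 × 0 = 0.0000
  age 4: 0.46 × 29 = 13.3400
  age 5: 0.32 × 26 = 8.3200
  age 6: 0.17 × 55 = 9.3500
  age 7: 0.13 × 34 = 4.4200
  age 8: 0.07 × 32 = 2.2400
R₀ = 0.0000 + 13.3400 + 8.3200 + 9.3500 + 4.4200 + 2.2400 = 37.6700

37.670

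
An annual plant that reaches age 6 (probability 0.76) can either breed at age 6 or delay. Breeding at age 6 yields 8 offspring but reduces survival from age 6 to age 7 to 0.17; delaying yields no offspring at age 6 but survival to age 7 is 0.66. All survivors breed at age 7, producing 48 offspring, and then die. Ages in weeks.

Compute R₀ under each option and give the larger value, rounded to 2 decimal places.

breed at age 6: R₀ = 0.76 × (8 + 0.17 × 48) = 0.76 × 16.1600 = 12.2816
delay to age 7: R₀ = 0.76 × (0.66 × 48) = 0.76 × 31.6800 = 24.0768
Higher: delay to age 7 (24.0768).

24.08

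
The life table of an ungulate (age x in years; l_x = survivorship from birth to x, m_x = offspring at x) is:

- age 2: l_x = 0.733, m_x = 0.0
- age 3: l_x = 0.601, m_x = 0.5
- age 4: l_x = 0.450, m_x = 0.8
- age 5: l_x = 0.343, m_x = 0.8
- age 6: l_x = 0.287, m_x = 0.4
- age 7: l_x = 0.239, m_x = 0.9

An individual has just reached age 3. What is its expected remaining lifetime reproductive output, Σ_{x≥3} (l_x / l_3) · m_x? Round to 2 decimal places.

l_3 = 0.601. Conditional survival from age 3 to x is l_x / l_3.
  x=3: (0.601/0.601) × 0.5 = 0.5000
  x=4: (0.450/0.601) × 0.8 = 0.5990
  x=5: (0.343/0.601) × 0.8 = 0.4566
  x=6: (0.287/0.601) × 0.4 = 0.1910
  x=7: (0.239/0.601) × 0.9 = 0.3579
Sum = 0.5000 + 0.5990 + 0.4566 + 0.1910 + 0.3579 = 2.1045

2.10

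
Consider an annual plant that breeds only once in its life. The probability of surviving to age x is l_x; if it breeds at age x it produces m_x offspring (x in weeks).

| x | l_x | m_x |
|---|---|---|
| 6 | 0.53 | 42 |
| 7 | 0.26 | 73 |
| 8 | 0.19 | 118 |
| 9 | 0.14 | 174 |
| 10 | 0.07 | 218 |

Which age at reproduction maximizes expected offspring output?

9

Expected offspring if breeding at age x = l_x × m_x:
  age 6: 0.53 × 42 = 22.260
  age 7: 0.26 × 73 = 18.980
  age 8: 0.19 × 118 = 22.420
  age 9: 0.14 × 174 = 24.360
  age 10: 0.07 × 218 = 15.260
Maximum at age 9 (24.360).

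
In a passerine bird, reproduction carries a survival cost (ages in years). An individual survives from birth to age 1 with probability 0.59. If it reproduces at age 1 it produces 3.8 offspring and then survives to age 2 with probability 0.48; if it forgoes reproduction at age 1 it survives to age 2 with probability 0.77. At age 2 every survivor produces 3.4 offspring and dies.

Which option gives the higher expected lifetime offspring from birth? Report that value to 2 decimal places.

breed at age 1: R₀ = 0.59 × (3.8 + 0.48 × 3.4) = 0.59 × 5.4320 = 3.2049
delay to age 2: R₀ = 0.59 × (0.77 × 3.4) = 0.59 × 2.6180 = 1.5446
Higher: breed at age 1 (3.2049).

3.20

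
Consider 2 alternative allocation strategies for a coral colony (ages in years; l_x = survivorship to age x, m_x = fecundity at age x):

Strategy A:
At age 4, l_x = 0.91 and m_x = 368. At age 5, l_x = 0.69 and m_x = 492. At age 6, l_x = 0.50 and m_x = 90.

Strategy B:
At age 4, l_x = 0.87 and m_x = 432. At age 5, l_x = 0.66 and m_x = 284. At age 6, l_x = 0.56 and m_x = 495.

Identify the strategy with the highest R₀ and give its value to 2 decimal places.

840.48

Strategy A: R₀ = 0.91×368 + 0.69×492 + 0.50×90 = 719.3600
Strategy B: R₀ = 0.87×432 + 0.66×284 + 0.56×495 = 840.4800
Highest R₀: strategy B with 840.4800.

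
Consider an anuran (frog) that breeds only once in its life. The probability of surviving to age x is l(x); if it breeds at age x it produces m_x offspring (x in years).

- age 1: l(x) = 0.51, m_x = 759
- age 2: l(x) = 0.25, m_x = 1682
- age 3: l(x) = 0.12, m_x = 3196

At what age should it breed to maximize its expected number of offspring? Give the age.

2

Expected offspring if breeding at age x = l(x) × m_x:
  age 1: 0.51 × 759 = 387.090
  age 2: 0.25 × 1682 = 420.500
  age 3: 0.12 × 3196 = 383.520
Maximum at age 2 (420.500).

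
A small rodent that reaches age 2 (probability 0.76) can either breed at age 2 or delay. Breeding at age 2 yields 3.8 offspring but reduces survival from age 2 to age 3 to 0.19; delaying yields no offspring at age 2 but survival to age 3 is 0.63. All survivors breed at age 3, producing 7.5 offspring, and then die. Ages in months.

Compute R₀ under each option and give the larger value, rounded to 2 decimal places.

3.97

breed at age 2: R₀ = 0.76 × (3.8 + 0.19 × 7.5) = 0.76 × 5.2250 = 3.9710
delay to age 3: R₀ = 0.76 × (0.63 × 7.5) = 0.76 × 4.7250 = 3.5910
Higher: breed at age 2 (3.9710).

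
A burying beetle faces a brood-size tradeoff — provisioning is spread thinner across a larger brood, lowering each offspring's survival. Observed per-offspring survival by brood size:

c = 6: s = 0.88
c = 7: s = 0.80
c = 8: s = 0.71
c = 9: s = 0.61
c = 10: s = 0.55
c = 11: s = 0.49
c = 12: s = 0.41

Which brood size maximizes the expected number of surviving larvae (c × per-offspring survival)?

8

Expected surviving larvae = c × s(c):
  c=6: 6 × 0.88 = 5.280
  c=7: 7 × 0.80 = 5.600
  c=8: 8 × 0.71 = 5.680
  c=9: 9 × 0.61 = 5.490
  c=10: 10 × 0.55 = 5.500
  c=11: 11 × 0.49 = 5.390
  c=12: 12 × 0.41 = 4.920
Maximum at c = 8 (5.680 surviving larvae).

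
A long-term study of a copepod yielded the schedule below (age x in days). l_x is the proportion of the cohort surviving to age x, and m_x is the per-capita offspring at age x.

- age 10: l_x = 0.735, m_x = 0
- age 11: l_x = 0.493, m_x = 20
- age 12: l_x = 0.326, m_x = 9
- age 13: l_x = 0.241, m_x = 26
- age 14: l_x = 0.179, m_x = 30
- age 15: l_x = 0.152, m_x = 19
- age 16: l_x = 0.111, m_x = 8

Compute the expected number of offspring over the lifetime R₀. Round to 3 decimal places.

R₀ = Σ l_x m_x:
  age 10: 0.735 × 0 = 0.0000
  age 11: 0.493 × 20 = 9.8600
  age 12: 0.326 × 9 = 2.9340
  age 13: 0.241 × 26 = 6.2660
  age 14: 0.179 × 30 = 5.3700
  age 15: 0.152 × 19 = 2.8880
  age 16: 0.111 × 8 = 0.8880
R₀ = 0.0000 + 9.8600 + 2.9340 + 6.2660 + 5.3700 + 2.8880 + 0.8880 = 28.2060

28.206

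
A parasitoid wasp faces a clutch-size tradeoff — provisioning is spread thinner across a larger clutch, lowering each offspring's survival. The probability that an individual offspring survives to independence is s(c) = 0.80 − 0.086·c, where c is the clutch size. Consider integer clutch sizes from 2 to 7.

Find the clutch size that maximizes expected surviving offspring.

5

Expected surviving offspring = c × s(c):
  c=2: 2 × 0.628 = 1.256
  c=3: 3 × 0.542 = 1.626
  c=4: 4 × 0.456 = 1.824
  c=5: 5 × 0.370 = 1.850
  c=6: 6 × 0.284 = 1.704
  c=7: 7 × 0.198 = 1.386
Maximum at c = 5 (1.850 surviving offspring).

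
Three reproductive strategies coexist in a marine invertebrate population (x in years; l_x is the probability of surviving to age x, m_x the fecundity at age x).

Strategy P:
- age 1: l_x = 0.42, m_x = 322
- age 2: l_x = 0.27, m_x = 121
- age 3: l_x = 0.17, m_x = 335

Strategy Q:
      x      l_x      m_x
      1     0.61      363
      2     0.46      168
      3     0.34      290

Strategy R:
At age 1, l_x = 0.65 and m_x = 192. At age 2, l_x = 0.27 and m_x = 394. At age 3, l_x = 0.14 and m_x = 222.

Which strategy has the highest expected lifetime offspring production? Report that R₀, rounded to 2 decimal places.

Strategy P: R₀ = 0.42×322 + 0.27×121 + 0.17×335 = 224.8600
Strategy Q: R₀ = 0.61×363 + 0.46×168 + 0.34×290 = 397.3100
Strategy R: R₀ = 0.65×192 + 0.27×394 + 0.14×222 = 262.2600
Highest R₀: strategy Q with 397.3100.

397.31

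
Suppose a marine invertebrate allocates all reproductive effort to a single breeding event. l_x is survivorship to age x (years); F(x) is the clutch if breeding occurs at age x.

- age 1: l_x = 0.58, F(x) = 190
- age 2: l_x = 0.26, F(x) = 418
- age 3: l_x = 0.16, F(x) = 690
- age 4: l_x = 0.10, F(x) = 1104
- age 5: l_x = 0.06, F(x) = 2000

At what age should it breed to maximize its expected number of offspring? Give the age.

5

Expected offspring if breeding at age x = l_x × F(x):
  age 1: 0.58 × 190 = 110.200
  age 2: 0.26 × 418 = 108.680
  age 3: 0.16 × 690 = 110.400
  age 4: 0.10 × 1104 = 110.400
  age 5: 0.06 × 2000 = 120.000
Maximum at age 5 (120.000).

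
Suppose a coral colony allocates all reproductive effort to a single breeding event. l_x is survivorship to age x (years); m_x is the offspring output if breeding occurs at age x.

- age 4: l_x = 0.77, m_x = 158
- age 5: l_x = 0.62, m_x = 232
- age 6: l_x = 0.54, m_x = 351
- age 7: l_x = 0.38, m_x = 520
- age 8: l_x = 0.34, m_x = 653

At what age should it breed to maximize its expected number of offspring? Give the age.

Expected offspring if breeding at age x = l_x × m_x:
  age 4: 0.77 × 158 = 121.660
  age 5: 0.62 × 232 = 143.840
  age 6: 0.54 × 351 = 189.540
  age 7: 0.38 × 520 = 197.600
  age 8: 0.34 × 653 = 222.020
Maximum at age 8 (222.020).

8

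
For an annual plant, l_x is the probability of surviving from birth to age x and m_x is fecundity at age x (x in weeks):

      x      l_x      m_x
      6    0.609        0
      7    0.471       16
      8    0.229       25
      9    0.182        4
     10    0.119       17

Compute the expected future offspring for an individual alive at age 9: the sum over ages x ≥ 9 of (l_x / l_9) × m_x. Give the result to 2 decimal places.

15.12

l_9 = 0.182. Conditional survival from age 9 to x is l_x / l_9.
  x=9: (0.182/0.182) × 4 = 4.0000
  x=10: (0.119/0.182) × 17 = 11.1154
Sum = 4.0000 + 11.1154 = 15.1154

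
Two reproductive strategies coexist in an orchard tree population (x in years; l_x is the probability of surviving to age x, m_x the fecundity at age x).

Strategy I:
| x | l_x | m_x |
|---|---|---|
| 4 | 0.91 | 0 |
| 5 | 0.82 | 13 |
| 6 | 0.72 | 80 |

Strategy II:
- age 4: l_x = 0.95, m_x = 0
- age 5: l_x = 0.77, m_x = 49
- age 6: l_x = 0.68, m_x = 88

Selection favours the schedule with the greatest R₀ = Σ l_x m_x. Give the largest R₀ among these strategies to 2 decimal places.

97.57

Strategy I: R₀ = 0.91×0 + 0.82×13 + 0.72×80 = 68.2600
Strategy II: R₀ = 0.95×0 + 0.77×49 + 0.68×88 = 97.5700
Highest R₀: strategy II with 97.5700.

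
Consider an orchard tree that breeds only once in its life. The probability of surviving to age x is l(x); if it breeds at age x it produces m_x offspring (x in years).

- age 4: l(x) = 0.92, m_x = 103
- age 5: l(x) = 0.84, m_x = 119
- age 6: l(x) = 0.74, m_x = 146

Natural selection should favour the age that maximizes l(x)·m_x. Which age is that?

6

Expected offspring if breeding at age x = l(x) × m_x:
  age 4: 0.92 × 103 = 94.760
  age 5: 0.84 × 119 = 99.960
  age 6: 0.74 × 146 = 108.040
Maximum at age 6 (108.040).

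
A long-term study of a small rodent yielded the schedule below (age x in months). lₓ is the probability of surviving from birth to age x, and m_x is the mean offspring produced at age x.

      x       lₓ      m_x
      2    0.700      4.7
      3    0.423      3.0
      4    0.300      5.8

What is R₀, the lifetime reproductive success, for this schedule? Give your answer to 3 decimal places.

6.299

R₀ = Σ lₓ m_x:
  age 2: 0.700 × 4.7 = 3.2900
  age 3: 0.423 × 3.0 = 1.2690
  age 4: 0.300 × 5.8 = 1.7400
R₀ = 3.2900 + 1.2690 + 1.7400 = 6.2990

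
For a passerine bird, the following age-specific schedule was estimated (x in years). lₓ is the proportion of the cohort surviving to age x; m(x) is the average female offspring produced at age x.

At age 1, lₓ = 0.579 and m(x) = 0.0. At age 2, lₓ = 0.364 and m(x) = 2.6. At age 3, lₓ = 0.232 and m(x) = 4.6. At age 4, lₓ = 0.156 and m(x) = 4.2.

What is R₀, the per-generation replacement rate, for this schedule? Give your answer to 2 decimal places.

R₀ = Σ lₓ m(x):
  age 1: 0.579 × 0.0 = 0.0000
  age 2: 0.364 × 2.6 = 0.9464
  age 3: 0.232 × 4.6 = 1.0672
  age 4: 0.156 × 4.2 = 0.6552
R₀ = 0.0000 + 0.9464 + 1.0672 + 0.6552 = 2.6688

2.67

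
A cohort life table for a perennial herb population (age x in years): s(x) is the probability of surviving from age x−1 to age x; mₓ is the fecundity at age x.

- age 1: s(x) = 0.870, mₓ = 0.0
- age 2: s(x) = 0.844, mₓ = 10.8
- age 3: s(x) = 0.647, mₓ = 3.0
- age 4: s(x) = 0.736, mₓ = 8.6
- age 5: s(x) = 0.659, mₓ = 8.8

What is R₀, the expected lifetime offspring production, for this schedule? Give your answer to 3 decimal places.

14.390

Survivorship from birth: l_x = s_1·s_2·…·s_x.
  l_1 = 0.87000
  l_2 = 0.73428
  l_3 = 0.47508
  l_4 = 0.34966
  l_5 = 0.23042
R₀ = Σ l_x mₓ:
  age 1: 0.87000 × 0.0 = 0.0000
  age 2: 0.73428 × 10.8 = 7.9302
  age 3: 0.47508 × 3.0 = 1.4252
  age 4: 0.34966 × 8.6 = 3.0071
  age 5: 0.23042 × 8.8 = 2.0277
R₀ = 0.0000 + 7.9302 + 1.4252 + 3.0071 + 2.0277 = 14.3902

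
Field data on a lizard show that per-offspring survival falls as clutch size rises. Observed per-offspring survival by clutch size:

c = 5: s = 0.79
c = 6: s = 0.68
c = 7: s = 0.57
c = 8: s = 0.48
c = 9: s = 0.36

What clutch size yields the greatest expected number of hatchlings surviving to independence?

6

Expected hatchlings surviving to independence = c × s(c):
  c=5: 5 × 0.79 = 3.950
  c=6: 6 × 0.68 = 4.080
  c=7: 7 × 0.57 = 3.990
  c=8: 8 × 0.48 = 3.840
  c=9: 9 × 0.36 = 3.240
Maximum at c = 6 (4.080 hatchlings surviving to independence).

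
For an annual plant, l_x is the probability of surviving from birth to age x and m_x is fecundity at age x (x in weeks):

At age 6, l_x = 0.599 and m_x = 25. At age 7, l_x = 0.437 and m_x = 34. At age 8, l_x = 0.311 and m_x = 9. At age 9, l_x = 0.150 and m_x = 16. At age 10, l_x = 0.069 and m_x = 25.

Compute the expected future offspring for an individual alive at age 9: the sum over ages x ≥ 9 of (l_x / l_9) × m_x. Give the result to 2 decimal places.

27.50

l_9 = 0.150. Conditional survival from age 9 to x is l_x / l_9.
  x=9: (0.150/0.150) × 16 = 16.0000
  x=10: (0.069/0.150) × 25 = 11.5000
Sum = 16.0000 + 11.5000 = 27.5000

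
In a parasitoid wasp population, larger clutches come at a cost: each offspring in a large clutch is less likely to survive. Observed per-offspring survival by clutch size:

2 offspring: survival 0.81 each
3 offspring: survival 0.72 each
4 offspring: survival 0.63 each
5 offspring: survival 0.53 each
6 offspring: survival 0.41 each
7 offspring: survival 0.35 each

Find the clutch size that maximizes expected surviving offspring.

5

Expected surviving offspring = c × s(c):
  c=2: 2 × 0.81 = 1.620
  c=3: 3 × 0.72 = 2.160
  c=4: 4 × 0.63 = 2.520
  c=5: 5 × 0.53 = 2.650
  c=6: 6 × 0.41 = 2.460
  c=7: 7 × 0.35 = 2.450
Maximum at c = 5 (2.650 surviving offspring).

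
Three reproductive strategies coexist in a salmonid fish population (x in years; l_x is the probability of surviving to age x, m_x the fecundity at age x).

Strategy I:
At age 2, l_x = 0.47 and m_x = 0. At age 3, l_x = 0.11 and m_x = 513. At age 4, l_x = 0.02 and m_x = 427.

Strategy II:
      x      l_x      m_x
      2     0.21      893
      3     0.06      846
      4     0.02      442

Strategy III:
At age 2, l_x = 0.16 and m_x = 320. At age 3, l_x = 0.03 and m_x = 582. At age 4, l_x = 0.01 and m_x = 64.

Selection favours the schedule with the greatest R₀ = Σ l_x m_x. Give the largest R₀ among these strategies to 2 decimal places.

247.13

Strategy I: R₀ = 0.47×0 + 0.11×513 + 0.02×427 = 64.9700
Strategy II: R₀ = 0.21×893 + 0.06×846 + 0.02×442 = 247.1300
Strategy III: R₀ = 0.16×320 + 0.03×582 + 0.01×64 = 69.3000
Highest R₀: strategy II with 247.1300.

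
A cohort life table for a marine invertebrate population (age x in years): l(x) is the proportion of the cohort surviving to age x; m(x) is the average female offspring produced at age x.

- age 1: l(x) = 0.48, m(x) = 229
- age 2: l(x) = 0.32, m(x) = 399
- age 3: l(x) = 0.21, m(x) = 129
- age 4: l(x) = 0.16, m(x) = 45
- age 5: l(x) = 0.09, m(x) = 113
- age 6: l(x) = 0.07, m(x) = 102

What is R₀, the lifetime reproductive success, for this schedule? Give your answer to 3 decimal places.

R₀ = Σ l(x) m(x):
  age 1: 0.48 × 229 = 109.9200
  age 2: 0.32 × 399 = 127.6800
  age 3: 0.21 × 129 = 27.0900
  age 4: 0.16 × 45 = 7.2000
  age 5: 0.09 × 113 = 10.1700
  age 6: 0.07 × 102 = 7.1400
R₀ = 109.9200 + 127.6800 + 27.0900 + 7.2000 + 10.1700 + 7.1400 = 289.2000

289.200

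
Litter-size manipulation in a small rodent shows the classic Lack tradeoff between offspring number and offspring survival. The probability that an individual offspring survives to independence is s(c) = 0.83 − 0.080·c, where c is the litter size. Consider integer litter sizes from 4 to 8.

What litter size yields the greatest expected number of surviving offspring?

5

Expected surviving offspring = c × s(c):
  c=4: 4 × 0.510 = 2.040
  c=5: 5 × 0.430 = 2.150
  c=6: 6 × 0.350 = 2.100
  c=7: 7 × 0.270 = 1.890
  c=8: 8 × 0.190 = 1.520
Maximum at c = 5 (2.150 surviving offspring).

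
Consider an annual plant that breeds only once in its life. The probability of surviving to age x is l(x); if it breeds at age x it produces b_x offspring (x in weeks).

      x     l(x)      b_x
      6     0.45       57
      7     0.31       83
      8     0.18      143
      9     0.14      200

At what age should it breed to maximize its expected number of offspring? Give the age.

9

Expected offspring if breeding at age x = l(x) × b_x:
  age 6: 0.45 × 57 = 25.650
  age 7: 0.31 × 83 = 25.730
  age 8: 0.18 × 143 = 25.740
  age 9: 0.14 × 200 = 28.000
Maximum at age 9 (28.000).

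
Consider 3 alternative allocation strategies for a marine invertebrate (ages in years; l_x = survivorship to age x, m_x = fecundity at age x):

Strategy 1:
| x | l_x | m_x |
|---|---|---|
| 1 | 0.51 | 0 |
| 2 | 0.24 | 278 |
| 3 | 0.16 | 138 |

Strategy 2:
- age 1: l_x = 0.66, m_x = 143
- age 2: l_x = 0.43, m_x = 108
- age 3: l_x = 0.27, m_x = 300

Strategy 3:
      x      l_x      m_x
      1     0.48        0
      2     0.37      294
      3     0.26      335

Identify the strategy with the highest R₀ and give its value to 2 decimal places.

Strategy 1: R₀ = 0.51×0 + 0.24×278 + 0.16×138 = 88.8000
Strategy 2: R₀ = 0.66×143 + 0.43×108 + 0.27×300 = 221.8200
Strategy 3: R₀ = 0.48×0 + 0.37×294 + 0.26×335 = 195.8800
Highest R₀: strategy 2 with 221.8200.

221.82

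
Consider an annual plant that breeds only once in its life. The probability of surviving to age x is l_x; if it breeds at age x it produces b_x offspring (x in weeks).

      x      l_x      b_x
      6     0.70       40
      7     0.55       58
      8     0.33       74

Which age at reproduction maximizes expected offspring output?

Expected offspring if breeding at age x = l_x × b_x:
  age 6: 0.70 × 40 = 28.000
  age 7: 0.55 × 58 = 31.900
  age 8: 0.33 × 74 = 24.420
Maximum at age 7 (31.900).

7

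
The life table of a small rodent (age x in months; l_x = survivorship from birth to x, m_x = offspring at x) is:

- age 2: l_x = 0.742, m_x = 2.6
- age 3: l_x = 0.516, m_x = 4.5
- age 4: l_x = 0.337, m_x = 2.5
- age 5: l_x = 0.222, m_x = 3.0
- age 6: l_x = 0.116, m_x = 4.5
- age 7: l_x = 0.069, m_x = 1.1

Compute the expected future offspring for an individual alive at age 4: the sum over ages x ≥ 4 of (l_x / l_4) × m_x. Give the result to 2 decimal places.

6.25

l_4 = 0.337. Conditional survival from age 4 to x is l_x / l_4.
  x=4: (0.337/0.337) × 2.5 = 2.5000
  x=5: (0.222/0.337) × 3.0 = 1.9763
  x=6: (0.116/0.337) × 4.5 = 1.5490
  x=7: (0.069/0.337) × 1.1 = 0.2252
Sum = 2.5000 + 1.9763 + 1.5490 + 0.2252 = 6.2504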